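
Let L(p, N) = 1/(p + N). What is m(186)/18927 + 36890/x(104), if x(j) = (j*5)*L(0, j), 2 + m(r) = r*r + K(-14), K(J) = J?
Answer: 139677986/18927 ≈ 7379.8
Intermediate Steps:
L(p, N) = 1/(N + p)
m(r) = -16 + r² (m(r) = -2 + (r*r - 14) = -2 + (r² - 14) = -2 + (-14 + r²) = -16 + r²)
x(j) = 5 (x(j) = (j*5)/(j + 0) = (5*j)/j = 5)
m(186)/18927 + 36890/x(104) = (-16 + 186²)/18927 + 36890/5 = (-16 + 34596)*(1/18927) + 36890*(⅕) = 34580*(1/18927) + 7378 = 34580/18927 + 7378 = 139677986/18927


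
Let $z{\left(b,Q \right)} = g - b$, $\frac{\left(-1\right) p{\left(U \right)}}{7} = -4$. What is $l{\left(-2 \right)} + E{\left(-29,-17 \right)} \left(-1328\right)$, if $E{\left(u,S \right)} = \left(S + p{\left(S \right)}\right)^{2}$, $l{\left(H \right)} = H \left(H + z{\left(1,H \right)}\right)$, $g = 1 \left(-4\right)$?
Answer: $-160674$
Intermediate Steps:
$g = -4$
$p{\left(U \right)} = 28$ ($p{\left(U \right)} = \left(-7\right) \left(-4\right) = 28$)
$z{\left(b,Q \right)} = -4 - b$
$l{\left(H \right)} = H \left(-5 + H\right)$ ($l{\left(H \right)} = H \left(H - 5\right) = H \left(-5 + H\right)$)
$E{\left(u,S \right)} = \left(28 + S\right)^{2}$ ($E{\left(u,S \right)} = \left(S + 28\right)^{2} = \left(28 + S\right)^{2}$)
$l{\left(-2 \right)} + E{\left(-29,-17 \right)} \left(-1328\right) = - 2 \left(-5 - 2\right) + \left(28 - 17\right)^{2} \left(-1328\right) = \left(-2\right) \left(-7\right) + 11^{2} \left(-1328\right) = 14 + 121 \left(-1328\right) = 14 - 160688 = -160674$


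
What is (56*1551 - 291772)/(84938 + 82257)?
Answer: -204916/167195 ≈ -1.2256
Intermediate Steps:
(56*1551 - 291772)/(84938 + 82257) = (86856 - 291772)/167195 = -204916*1/167195 = -204916/167195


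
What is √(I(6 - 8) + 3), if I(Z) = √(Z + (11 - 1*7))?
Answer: √(3 + √2) ≈ 2.1010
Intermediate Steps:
I(Z) = √(4 + Z) (I(Z) = √(Z + (11 - 7)) = √(Z + 4) = √(4 + Z))
√(I(6 - 8) + 3) = √(√(4 + (6 - 8)) + 3) = √(√(4 - 2) + 3) = √(√2 + 3) = √(3 + √2)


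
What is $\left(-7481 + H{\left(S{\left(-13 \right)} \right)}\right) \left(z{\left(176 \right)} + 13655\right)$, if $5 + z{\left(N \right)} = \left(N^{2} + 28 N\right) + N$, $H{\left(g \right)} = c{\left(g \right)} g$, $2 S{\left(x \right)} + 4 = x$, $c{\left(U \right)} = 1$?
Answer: $-372452835$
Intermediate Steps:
$S{\left(x \right)} = -2 + \frac{x}{2}$
$H{\left(g \right)} = g$ ($H{\left(g \right)} = 1 g = g$)
$z{\left(N \right)} = -5 + N^{2} + 29 N$ ($z{\left(N \right)} = -5 + \left(\left(N^{2} + 28 N\right) + N\right) = -5 + \left(N^{2} + 29 N\right) = -5 + N^{2} + 29 N$)
$\left(-7481 + H{\left(S{\left(-13 \right)} \right)}\right) \left(z{\left(176 \right)} + 13655\right) = \left(-7481 + \left(-2 + \frac{1}{2} \left(-13\right)\right)\right) \left(\left(-5 + 176^{2} + 29 \cdot 176\right) + 13655\right) = \left(-7481 - \frac{17}{2}\right) \left(\left(-5 + 30976 + 5104\right) + 13655\right) = \left(-7481 - \frac{17}{2}\right) \left(36075 + 13655\right) = \left(- \frac{14979}{2}\right) 49730 = -372452835$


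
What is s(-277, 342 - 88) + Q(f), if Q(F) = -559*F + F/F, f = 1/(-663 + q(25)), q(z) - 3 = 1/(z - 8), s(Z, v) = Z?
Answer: -237457/863 ≈ -275.15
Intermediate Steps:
q(z) = 3 + 1/(-8 + z) (q(z) = 3 + 1/(z - 8) = 3 + 1/(-8 + z))
f = -17/11219 (f = 1/(-663 + (-23 + 3*25)/(-8 + 25)) = 1/(-663 + (-23 + 75)/17) = 1/(-663 + (1/17)*52) = 1/(-663 + 52/17) = 1/(-11219/17) = -17/11219 ≈ -0.0015153)
Q(F) = 1 - 559*F (Q(F) = -559*F + 1 = 1 - 559*F)
s(-277, 342 - 88) + Q(f) = -277 + (1 - 559*(-17/11219)) = -277 + (1 + 731/863) = -277 + 1594/863 = -237457/863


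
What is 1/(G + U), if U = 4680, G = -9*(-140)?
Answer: 1/5940 ≈ 0.00016835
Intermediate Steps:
G = 1260
1/(G + U) = 1/(1260 + 4680) = 1/5940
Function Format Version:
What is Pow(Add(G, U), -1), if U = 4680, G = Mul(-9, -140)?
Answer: Rational(1, 5940) ≈ 0.00016835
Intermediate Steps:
G = 1260
Pow(Add(G, U), -1) = Pow(Add(1260, 4680), -1) = Pow(5940, -1) = Rational(1, 5940)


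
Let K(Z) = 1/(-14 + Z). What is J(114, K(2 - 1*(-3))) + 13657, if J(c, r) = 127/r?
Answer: 12514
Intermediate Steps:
J(114, K(2 - 1*(-3))) + 13657 = 127/(1/(-14 + (2 - 1*(-3)))) + 13657 = 127/(1/(-14 + (2 + 3))) + 13657 = 127/(1/(-14 + 5)) + 13657 = 127/(1/(-9)) + 13657 = 127/(-⅑) + 13657 = 127*(-9) + 13657 = -1143 + 13657 = 12514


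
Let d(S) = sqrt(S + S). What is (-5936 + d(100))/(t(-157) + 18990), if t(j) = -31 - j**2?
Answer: 2968/2845 - sqrt(2)/569 ≈ 1.0407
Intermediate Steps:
d(S) = sqrt(2)*sqrt(S) (d(S) = sqrt(2*S) = sqrt(2)*sqrt(S))
(-5936 + d(100))/(t(-157) + 18990) = (-5936 + sqrt(2)*sqrt(100))/((-31 - 1*(-157)**2) + 18990) = (-5936 + sqrt(2)*10)/((-31 - 1*24649) + 18990) = (-5936 + 10*sqrt(2))/((-31 - 24649) + 18990) = (-5936 + 10*sqrt(2))/(-24680 + 18990) = (-5936 + 10*sqrt(2))/(-5690) = (-5936 + 10*sqrt(2))*(-1/5690) = 2968/2845 - sqrt(2)/569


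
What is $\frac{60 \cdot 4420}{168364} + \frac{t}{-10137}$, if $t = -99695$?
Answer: $\frac{4868345345}{426676467} \approx 11.41$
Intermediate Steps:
$\frac{60 \cdot 4420}{168364} + \frac{t}{-10137} = \frac{60 \cdot 4420}{168364} - \frac{99695}{-10137} = 265200 \cdot \frac{1}{168364} - - \frac{99695}{10137} = \frac{66300}{42091} + \frac{99695}{10137} = \frac{4868345345}{426676467}$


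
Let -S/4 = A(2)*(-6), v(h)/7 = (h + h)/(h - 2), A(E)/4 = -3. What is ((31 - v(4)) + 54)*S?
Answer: -16416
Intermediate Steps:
A(E) = -12 (A(E) = 4*(-3) = -12)
v(h) = 14*h/(-2 + h) (v(h) = 7*((h + h)/(h - 2)) = 7*((2*h)/(-2 + h)) = 7*(2*h/(-2 + h)) = 14*h/(-2 + h))
S = -288 (S = -(-48)*(-6) = -4*72 = -288)
((31 - v(4)) + 54)*S = ((31 - 14*4/(-2 + 4)) + 54)*(-288) = ((31 - 14*4/2) + 54)*(-288) = ((31 - 1*28) + 54)*(-288) = ((31 - 28) + 54)*(-288) = (3 + 54)*(-288) = 57*(-288) = -16416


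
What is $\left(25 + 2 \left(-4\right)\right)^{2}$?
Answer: $289$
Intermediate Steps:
$\left(25 + 2 \left(-4\right)\right)^{2} = \left(25 - 8\right)^{2} = 17^{2} = 289$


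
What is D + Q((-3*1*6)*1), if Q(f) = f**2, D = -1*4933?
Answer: -4609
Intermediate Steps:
D = -4933
D + Q((-3*1*6)*1) = -4933 + ((-3*1*6)*1)**2 = -4933 + (-3*6*1)**2 = -4933 + (-18*1)**2 = -4933 + (-18)**2 = -4933 + 324 = -4609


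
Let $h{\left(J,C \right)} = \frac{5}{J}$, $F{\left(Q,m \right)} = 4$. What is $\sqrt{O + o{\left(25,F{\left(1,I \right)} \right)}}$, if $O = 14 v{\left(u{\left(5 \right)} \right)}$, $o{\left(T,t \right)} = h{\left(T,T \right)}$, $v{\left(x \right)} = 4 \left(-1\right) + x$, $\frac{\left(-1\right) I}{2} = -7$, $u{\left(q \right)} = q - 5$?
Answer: $\frac{3 i \sqrt{155}}{5} \approx 7.4699 i$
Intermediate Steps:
$u{\left(q \right)} = -5 + q$
$I = 14$ ($I = \left(-2\right) \left(-7\right) = 14$)
$v{\left(x \right)} = -4 + x$
$o{\left(T,t \right)} = \frac{5}{T}$
$O = -56$ ($O = 14 \left(-4 + \left(-5 + 5\right)\right) = 14 \left(-4 + 0\right) = 14 \left(-4\right) = -56$)
$\sqrt{O + o{\left(25,F{\left(1,I \right)} \right)}} = \sqrt{-56 + \frac{5}{25}} = \sqrt{-56 + 5 \cdot \frac{1}{25}} = \sqrt{-56 + \frac{1}{5}} = \sqrt{- \frac{279}{5}} = \frac{3 i \sqrt{155}}{5}$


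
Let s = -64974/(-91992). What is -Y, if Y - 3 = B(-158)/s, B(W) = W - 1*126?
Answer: 4321801/10829 ≈ 399.10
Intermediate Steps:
B(W) = -126 + W (B(W) = W - 126 = -126 + W)
s = 10829/15332 (s = -64974*(-1/91992) = 10829/15332 ≈ 0.70630)
Y = -4321801/10829 (Y = 3 + (-126 - 158)/(10829/15332) = 3 - 284*15332/10829 = 3 - 4354288/10829 = -4321801/10829 ≈ -399.10)
-Y = -1*(-4321801/10829) = 4321801/10829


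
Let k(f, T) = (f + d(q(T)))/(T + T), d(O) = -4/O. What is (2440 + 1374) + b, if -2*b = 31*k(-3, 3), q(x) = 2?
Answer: 45923/12 ≈ 3826.9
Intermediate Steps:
k(f, T) = (-2 + f)/(2*T) (k(f, T) = (f - 4/2)/(T + T) = (f - 4*1/2)/((2*T)) = (f - 2)*(1/(2*T)) = (-2 + f)*(1/(2*T)) = (-2 + f)/(2*T))
b = 155/12 (b = -31*(1/2)*(-2 - 3)/3/2 = -31*(1/2)*(1/3)*(-5)/2 = -31*(-5)/(2*6) = -1/2*(-155/6) = 155/12 ≈ 12.917)
(2440 + 1374) + b = (2440 + 1374) + 155/12 = 3814 + 155/12 = 45923/12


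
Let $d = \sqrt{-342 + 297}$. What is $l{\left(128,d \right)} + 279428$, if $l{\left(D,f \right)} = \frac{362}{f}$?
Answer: $279428 - \frac{362 i \sqrt{5}}{15} \approx 2.7943 \cdot 10^{5} - 53.964 i$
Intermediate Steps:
$d = 3 i \sqrt{5}$ ($d = \sqrt{-45} = 3 i \sqrt{5} \approx 6.7082 i$)
$l{\left(128,d \right)} + 279428 = \frac{362}{3 i \sqrt{5}} + 279428 = 362 \left(- \frac{i \sqrt{5}}{15}\right) + 279428 = - \frac{362 i \sqrt{5}}{15} + 279428 = 279428 - \frac{362 i \sqrt{5}}{15}$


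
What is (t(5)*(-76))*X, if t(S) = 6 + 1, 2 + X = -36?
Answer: 20216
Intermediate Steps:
X = -38 (X = -2 - 36 = -38)
t(S) = 7
(t(5)*(-76))*X = (7*(-76))*(-38) = -532*(-38) = 20216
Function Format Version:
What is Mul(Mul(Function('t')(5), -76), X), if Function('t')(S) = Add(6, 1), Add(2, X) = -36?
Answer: 20216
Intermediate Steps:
X = -38 (X = Add(-2, -36) = -38)
Function('t')(S) = 7
Mul(Mul(Function('t')(5), -76), X) = Mul(Mul(7, -76), -38) = Mul(-532, -38) = 20216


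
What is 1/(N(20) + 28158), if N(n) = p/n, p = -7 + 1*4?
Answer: 20/563157 ≈ 3.5514e-5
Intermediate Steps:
p = -3 (p = -7 + 4 = -3)
N(n) = -3/n
1/(N(20) + 28158) = 1/(-3/20 + 28158) = 1/(563157/20) = 20/563157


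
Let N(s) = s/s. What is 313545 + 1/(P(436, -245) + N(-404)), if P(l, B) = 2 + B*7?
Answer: 536789039/1712 ≈ 3.1355e+5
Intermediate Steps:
N(s) = 1
P(l, B) = 2 + 7*B
313545 + 1/(P(436, -245) + N(-404)) = 313545 + 1/((2 + 7*(-245)) + 1) = 313545 + 1/((2 - 1715) + 1) = 313545 + 1/(-1713 + 1) = 313545 + 1/(-1712) = 313545 - 1/1712 = 536789039/1712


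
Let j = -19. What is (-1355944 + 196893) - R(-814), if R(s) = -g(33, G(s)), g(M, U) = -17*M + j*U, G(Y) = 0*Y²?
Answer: -1159612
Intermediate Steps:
G(Y) = 0
g(M, U) = -19*U - 17*M (g(M, U) = -17*M - 19*U = -19*U - 17*M)
R(s) = 561 (R(s) = -(-19*0 - 17*33) = -(0 - 561) = -1*(-561) = 561)
(-1355944 + 196893) - R(-814) = (-1355944 + 196893) - 1*561 = -1159051 - 561 = -1159612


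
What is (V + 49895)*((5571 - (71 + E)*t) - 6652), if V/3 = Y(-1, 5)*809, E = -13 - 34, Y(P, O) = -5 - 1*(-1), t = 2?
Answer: -45371123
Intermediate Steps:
Y(P, O) = -4 (Y(P, O) = -5 + 1 = -4)
E = -47
V = -9708 (V = 3*(-4*809) = 3*(-3236) = -9708)
(V + 49895)*((5571 - (71 + E)*t) - 6652) = (-9708 + 49895)*((5571 - (71 - 47)*2) - 6652) = 40187*((5571 - 24*2) - 6652) = 40187*((5571 - 1*48) - 6652) = 40187*((5571 - 48) - 6652) = 40187*(5523 - 6652) = 40187*(-1129) = -45371123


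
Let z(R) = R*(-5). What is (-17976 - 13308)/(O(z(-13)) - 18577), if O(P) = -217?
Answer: 15642/9397 ≈ 1.6646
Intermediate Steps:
z(R) = -5*R
(-17976 - 13308)/(O(z(-13)) - 18577) = (-17976 - 13308)/(-217 - 18577) = -31284/(-18794) = -31284*(-1/18794) = 15642/9397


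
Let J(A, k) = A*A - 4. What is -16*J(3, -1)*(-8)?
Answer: 640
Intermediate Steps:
J(A, k) = -4 + A² (J(A, k) = A² - 4 = -4 + A²)
-16*J(3, -1)*(-8) = -16*(-4 + 3²)*(-8) = -16*(-4 + 9)*(-8) = -16*5*(-8) = -80*(-8) = 640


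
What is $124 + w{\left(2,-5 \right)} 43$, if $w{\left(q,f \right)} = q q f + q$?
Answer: $-650$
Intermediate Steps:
$w{\left(q,f \right)} = q + f q^{2}$ ($w{\left(q,f \right)} = q^{2} f + q = f q^{2} + q = q + f q^{2}$)
$124 + w{\left(2,-5 \right)} 43 = 124 + 2 \left(1 - 10\right) 43 = 124 + 2 \left(-9\right) 43 = 124 - 774 = -650$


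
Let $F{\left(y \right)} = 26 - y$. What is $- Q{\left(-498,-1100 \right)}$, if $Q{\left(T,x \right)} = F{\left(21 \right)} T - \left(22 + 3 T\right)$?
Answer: $1018$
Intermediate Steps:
$Q{\left(T,x \right)} = -22 + 2 T$ ($Q{\left(T,x \right)} = \left(26 - 21\right) T - \left(22 + 3 T\right) = 5 T - \left(22 + 3 T\right) = -22 + 2 T$)
$- Q{\left(-498,-1100 \right)} = - (-22 + 2 \left(-498\right)) = - (-22 - 996) = \left(-1\right) \left(-1018\right) = 1018$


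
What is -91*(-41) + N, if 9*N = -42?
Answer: 11179/3 ≈ 3726.3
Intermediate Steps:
N = -14/3 (N = (⅑)*(-42) = -14/3 ≈ -4.6667)
-91*(-41) + N = -91*(-41) - 14/3 = 3731 - 14/3 = 11179/3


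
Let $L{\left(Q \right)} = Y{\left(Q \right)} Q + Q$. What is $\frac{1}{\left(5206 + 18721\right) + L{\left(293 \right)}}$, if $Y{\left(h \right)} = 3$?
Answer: $\frac{1}{25099} \approx 3.9842 \cdot 10^{-5}$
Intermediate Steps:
$L{\left(Q \right)} = 4 Q$ ($L{\left(Q \right)} = 3 Q + Q = 4 Q$)
$\frac{1}{\left(5206 + 18721\right) + L{\left(293 \right)}} = \frac{1}{\left(5206 + 18721\right) + 4 \cdot 293} = \frac{1}{23927 + 1172} = \frac{1}{25099}$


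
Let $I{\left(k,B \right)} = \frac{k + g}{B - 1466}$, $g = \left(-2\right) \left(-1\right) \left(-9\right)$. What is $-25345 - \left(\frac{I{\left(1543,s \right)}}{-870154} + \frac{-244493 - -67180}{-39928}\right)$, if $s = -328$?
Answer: $- \frac{17174206198983269}{677498423784} \approx -25349.0$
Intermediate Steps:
$g = -18$ ($g = 2 \left(-9\right) = -18$)
$I{\left(k,B \right)} = \frac{-18 + k}{-1466 + B}$ ($I{\left(k,B \right)} = \frac{k - 18}{B - 1466} = \frac{-18 + k}{-1466 + B}$)
$-25345 - \left(\frac{I{\left(1543,s \right)}}{-870154} + \frac{-244493 - -67180}{-39928}\right) = -25345 - \left(\frac{\frac{1}{-1466 - 328} \left(-18 + 1543\right)}{-870154} + \frac{-244493 - -67180}{-39928}\right) = -25345 - \left(\frac{1}{-1794} \cdot 1525 \left(- \frac{1}{870154}\right) + \left(-244493 + 67180\right) \left(- \frac{1}{39928}\right)\right) = -25345 - \left(\left(- \frac{1}{1794}\right) 1525 \left(- \frac{1}{870154}\right) - - \frac{177313}{39928}\right) = -25345 - \left(\left(- \frac{1525}{1794}\right) \left(- \frac{1}{870154}\right) + \frac{177313}{39928}\right) = -25345 - \left(\frac{1525}{1561056276} + \frac{177313}{39928}\right) = -25345 - \frac{3008648177789}{677498423784} = - \frac{17174206198983269}{677498423784}$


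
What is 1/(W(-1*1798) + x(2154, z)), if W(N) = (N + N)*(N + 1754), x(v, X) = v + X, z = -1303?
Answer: 1/159075 ≈ 6.2863e-6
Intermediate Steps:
x(v, X) = X + v
W(N) = 2*N*(1754 + N) (W(N) = (2*N)*(1754 + N) = 2*N*(1754 + N))
1/(W(-1*1798) + x(2154, z)) = 1/(2*(-1*1798)*(1754 - 1*1798) + (-1303 + 2154)) = 1/(2*(-1798)*(1754 - 1798) + 851) = 1/(2*(-1798)*(-44) + 851) = 1/(158224 + 851) = 1/159075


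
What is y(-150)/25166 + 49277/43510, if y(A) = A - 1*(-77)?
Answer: 309232188/273743165 ≈ 1.1296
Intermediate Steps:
y(A) = 77 + A (y(A) = A + 77 = 77 + A)
y(-150)/25166 + 49277/43510 = (77 - 150)/25166 + 49277/43510 = -73*1/25166 + 49277*(1/43510) = -73/25166 + 49277/43510 = 309232188/273743165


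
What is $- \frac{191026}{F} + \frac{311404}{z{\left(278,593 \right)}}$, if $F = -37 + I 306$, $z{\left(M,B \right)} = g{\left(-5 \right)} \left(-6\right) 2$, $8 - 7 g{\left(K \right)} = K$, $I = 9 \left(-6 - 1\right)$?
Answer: $- \frac{10518394441}{753285} \approx -13963.0$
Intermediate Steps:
$I = -63$ ($I = 9 \left(-7\right) = -63$)
$g{\left(K \right)} = \frac{8}{7} - \frac{K}{7}$
$z{\left(M,B \right)} = - \frac{156}{7}$ ($z{\left(M,B \right)} = \left(\frac{8}{7} - - \frac{5}{7}\right) \left(-6\right) 2 = \left(\frac{8}{7} + \frac{5}{7}\right) \left(-6\right) 2 = \frac{13}{7} \left(-6\right) 2 = \left(- \frac{78}{7}\right) 2 = - \frac{156}{7}$)
$F = -19315$ ($F = -37 - 19278 = -19315$)
$- \frac{191026}{F} + \frac{311404}{z{\left(278,593 \right)}} = - \frac{191026}{-19315} + \frac{311404}{- \frac{156}{7}} = \left(-191026\right) \left(- \frac{1}{19315}\right) + 311404 \left(- \frac{7}{156}\right) = \frac{191026}{19315} - \frac{544957}{39} = - \frac{10518394441}{753285}$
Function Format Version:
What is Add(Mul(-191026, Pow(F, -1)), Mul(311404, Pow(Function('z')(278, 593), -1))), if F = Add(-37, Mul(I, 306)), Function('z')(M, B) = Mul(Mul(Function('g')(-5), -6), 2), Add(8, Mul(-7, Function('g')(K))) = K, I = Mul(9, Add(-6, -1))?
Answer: Rational(-10518394441, 753285) ≈ -13963.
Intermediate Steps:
I = -63 (I = Mul(9, -7) = -63)
Function('g')(K) = Add(Rational(8, 7), Mul(Rational(-1, 7), K))
Function('z')(M, B) = Rational(-156, 7) (Function('z')(M, B) = Mul(Mul(Add(Rational(8, 7), Mul(Rational(-1, 7), -5)), -6), 2) = Mul(Mul(Add(Rational(8, 7), Rational(5, 7)), -6), 2) = Mul(Mul(Rational(13, 7), -6), 2) = Mul(Rational(-78, 7), 2) = Rational(-156, 7))
F = -19315 (F = Add(-37, Mul(-63, 306)) = Add(-37, -19278) = -19315)
Add(Mul(-191026, Pow(F, -1)), Mul(311404, Pow(Function('z')(278, 593), -1))) = Add(Mul(-191026, Pow(-19315, -1)), Mul(311404, Pow(Rational(-156, 7), -1))) = Add(Mul(-191026, Rational(-1, 19315)), Mul(311404, Rational(-7, 156))) = Add(Rational(191026, 19315), Rational(-544957, 39)) = Rational(-10518394441, 753285)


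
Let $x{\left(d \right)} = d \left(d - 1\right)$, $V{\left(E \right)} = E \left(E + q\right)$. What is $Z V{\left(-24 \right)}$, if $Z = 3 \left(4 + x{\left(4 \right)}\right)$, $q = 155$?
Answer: $-150912$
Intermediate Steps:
$V{\left(E \right)} = E \left(155 + E\right)$ ($V{\left(E \right)} = E \left(E + 155\right) = E \left(155 + E\right)$)
$x{\left(d \right)} = d \left(-1 + d\right)$
$Z = 48$ ($Z = 3 \left(4 + 4 \left(-1 + 4\right)\right) = 3 \left(4 + 4 \cdot 3\right) = 3 \left(4 + 12\right) = 3 \cdot 16 = 48$)
$Z V{\left(-24 \right)} = 48 \left(- 24 \left(155 - 24\right)\right) = 48 \left(\left(-24\right) 131\right) = 48 \left(-3144\right) = -150912$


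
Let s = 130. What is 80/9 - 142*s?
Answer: -166060/9 ≈ -18451.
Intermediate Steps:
80/9 - 142*s = 80/9 - 142*130 = 80*(⅑) - 18460 = 80/9 - 18460 = -166060/9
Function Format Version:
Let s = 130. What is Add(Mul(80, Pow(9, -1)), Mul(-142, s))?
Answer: Rational(-166060, 9) ≈ -18451.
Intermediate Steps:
Add(Mul(80, Pow(9, -1)), Mul(-142, s)) = Add(Mul(80, Pow(9, -1)), Mul(-142, 130)) = Add(Mul(80, Rational(1, 9)), -18460) = Add(Rational(80, 9), -18460) = Rational(-166060, 9)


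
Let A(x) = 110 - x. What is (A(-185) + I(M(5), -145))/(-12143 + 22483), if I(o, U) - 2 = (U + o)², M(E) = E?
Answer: 19897/10340 ≈ 1.9243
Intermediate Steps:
I(o, U) = 2 + (U + o)²
(A(-185) + I(M(5), -145))/(-12143 + 22483) = ((110 - 1*(-185)) + (2 + (-145 + 5)²))/(-12143 + 22483) = ((110 + 185) + (2 + (-140)²))/10340 = (295 + (2 + 19600))*(1/10340) = (295 + 19602)*(1/10340) = 19897*(1/10340) = 19897/10340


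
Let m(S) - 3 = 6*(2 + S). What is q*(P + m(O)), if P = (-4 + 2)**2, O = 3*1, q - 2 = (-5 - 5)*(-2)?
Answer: 814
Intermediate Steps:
q = 22 (q = 2 + (-5 - 5)*(-2) = 2 - 10*(-2) = 2 + 20 = 22)
O = 3
P = 4 (P = (-2)**2 = 4)
m(S) = 15 + 6*S (m(S) = 3 + 6*(2 + S) = 3 + (12 + 6*S) = 15 + 6*S)
q*(P + m(O)) = 22*(4 + (15 + 6*3)) = 22*(4 + (15 + 18)) = 22*(4 + 33) = 22*37 = 814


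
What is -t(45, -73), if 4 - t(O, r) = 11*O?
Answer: 491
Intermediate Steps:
t(O, r) = 4 - 11*O
-t(45, -73) = -(4 - 11*45) = -(4 - 495) = -1*(-491) = 491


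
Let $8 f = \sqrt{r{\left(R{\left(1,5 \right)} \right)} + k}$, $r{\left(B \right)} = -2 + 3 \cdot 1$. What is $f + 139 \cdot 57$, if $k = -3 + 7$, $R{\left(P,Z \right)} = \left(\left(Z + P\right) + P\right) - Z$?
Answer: $7923 + \frac{\sqrt{5}}{8} \approx 7923.3$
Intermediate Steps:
$R{\left(P,Z \right)} = 2 P$ ($R{\left(P,Z \right)} = \left(\left(P + Z\right) + P\right) - Z = \left(Z + 2 P\right) - Z = 2 P$)
$r{\left(B \right)} = 1$ ($r{\left(B \right)} = -2 + 3 = 1$)
$k = 4$
$f = \frac{\sqrt{5}}{8}$ ($f = \frac{\sqrt{1 + 4}}{8} = \frac{\sqrt{5}}{8} \approx 0.27951$)
$f + 139 \cdot 57 = \frac{\sqrt{5}}{8} + 139 \cdot 57 = \frac{\sqrt{5}}{8} + 7923 = 7923 + \frac{\sqrt{5}}{8}$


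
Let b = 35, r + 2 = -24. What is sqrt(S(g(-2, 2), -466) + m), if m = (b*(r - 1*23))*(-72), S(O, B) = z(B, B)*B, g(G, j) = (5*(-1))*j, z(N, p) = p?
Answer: 2*sqrt(85159) ≈ 583.64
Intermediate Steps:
r = -26 (r = -2 - 24 = -26)
g(G, j) = -5*j
S(O, B) = B**2 (S(O, B) = B*B = B**2)
m = 123480 (m = (35*(-26 - 1*23))*(-72) = (35*(-26 - 23))*(-72) = (35*(-49))*(-72) = -1715*(-72) = 123480)
sqrt(S(g(-2, 2), -466) + m) = sqrt((-466)**2 + 123480) = sqrt(217156 + 123480) = sqrt(340636) = 2*sqrt(85159)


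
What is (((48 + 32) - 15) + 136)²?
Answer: 40401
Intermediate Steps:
(((48 + 32) - 15) + 136)² = ((80 - 15) + 136)² = (65 + 136)² = 201² = 40401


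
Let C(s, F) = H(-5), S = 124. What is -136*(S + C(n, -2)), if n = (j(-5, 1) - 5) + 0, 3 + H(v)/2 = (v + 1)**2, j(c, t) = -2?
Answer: -20400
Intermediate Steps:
H(v) = -6 + 2*(1 + v)**2 (H(v) = -6 + 2*(v + 1)**2 = -6 + 2*(1 + v)**2)
n = -7 (n = (-2 - 5) + 0 = -7 + 0 = -7)
C(s, F) = 26 (C(s, F) = -6 + 2*(1 - 5)**2 = -6 + 2*(-4)**2 = -6 + 2*16 = -6 + 32 = 26)
-136*(S + C(n, -2)) = -136*(124 + 26) = -136*150 = -20400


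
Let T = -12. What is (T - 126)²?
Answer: 19044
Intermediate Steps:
(T - 126)² = (-12 - 126)² = (-138)² = 19044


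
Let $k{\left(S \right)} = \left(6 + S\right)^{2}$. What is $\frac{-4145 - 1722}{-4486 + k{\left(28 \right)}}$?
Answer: $\frac{5867}{3330} \approx 1.7619$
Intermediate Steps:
$\frac{-4145 - 1722}{-4486 + k{\left(28 \right)}} = \frac{-4145 - 1722}{-4486 + \left(6 + 28\right)^{2}} = - \frac{5867}{-4486 + 34^{2}} = - \frac{5867}{-4486 + 1156} = - \frac{5867}{-3330} = \left(-5867\right) \left(- \frac{1}{3330}\right) = \frac{5867}{3330}$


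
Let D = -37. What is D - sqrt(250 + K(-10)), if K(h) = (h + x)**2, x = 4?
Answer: -37 - sqrt(286) ≈ -53.912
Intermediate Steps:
K(h) = (4 + h)**2 (K(h) = (h + 4)**2 = (4 + h)**2)
D - sqrt(250 + K(-10)) = -37 - sqrt(250 + (4 - 10)**2) = -37 - sqrt(250 + (-6)**2) = -37 - sqrt(250 + 36) = -37 - sqrt(286)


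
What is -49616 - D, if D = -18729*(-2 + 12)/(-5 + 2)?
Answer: -112046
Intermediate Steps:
D = 62430 (D = -187290/(-3) = -187290*(-1)/3 = -18729*(-10/3) = 62430)
-49616 - D = -49616 - 1*62430 = -49616 - 62430 = -112046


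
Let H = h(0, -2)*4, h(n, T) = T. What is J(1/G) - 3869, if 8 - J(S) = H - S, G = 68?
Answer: -262003/68 ≈ -3853.0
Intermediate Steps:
H = -8 (H = -2*4 = -8)
J(S) = 16 + S (J(S) = 8 - (-8 - S) = 8 + (8 + S) = 16 + S)
J(1/G) - 3869 = (16 + 1/68) - 3869 = 1089/68 - 3869 = -262003/68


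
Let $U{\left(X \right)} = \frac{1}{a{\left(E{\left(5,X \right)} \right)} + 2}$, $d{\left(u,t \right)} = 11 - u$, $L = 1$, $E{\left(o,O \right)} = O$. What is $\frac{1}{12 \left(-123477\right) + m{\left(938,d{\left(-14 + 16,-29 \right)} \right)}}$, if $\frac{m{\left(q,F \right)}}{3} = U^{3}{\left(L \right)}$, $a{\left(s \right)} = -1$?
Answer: $- \frac{1}{1481721} \approx -6.7489 \cdot 10^{-7}$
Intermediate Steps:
$U{\left(X \right)} = 1$ ($U{\left(X \right)} = \frac{1}{-1 + 2} = 1^{-1} = 1$)
$m{\left(q,F \right)} = 3$ ($m{\left(q,F \right)} = 3 \cdot 1^{3} = 3 \cdot 1 = 3$)
$\frac{1}{12 \left(-123477\right) + m{\left(938,d{\left(-14 + 16,-29 \right)} \right)}} = \frac{1}{12 \left(-123477\right) + 3} = \frac{1}{-1481724 + 3} = \frac{1}{-1481721} = - \frac{1}{1481721}$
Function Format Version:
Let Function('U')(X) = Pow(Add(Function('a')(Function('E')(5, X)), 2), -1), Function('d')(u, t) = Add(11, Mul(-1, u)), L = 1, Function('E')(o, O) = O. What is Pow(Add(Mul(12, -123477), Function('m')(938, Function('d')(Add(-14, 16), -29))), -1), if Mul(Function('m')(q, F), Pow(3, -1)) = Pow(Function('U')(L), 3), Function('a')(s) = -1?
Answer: Rational(-1, 1481721) ≈ -6.7489e-7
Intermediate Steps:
Function('U')(X) = 1 (Function('U')(X) = Pow(Add(-1, 2), -1) = Pow(1, -1) = 1)
Function('m')(q, F) = 3 (Function('m')(q, F) = Mul(3, Pow(1, 3)) = Mul(3, 1) = 3)
Pow(Add(Mul(12, -123477), Function('m')(938, Function('d')(Add(-14, 16), -29))), -1) = Pow(Add(Mul(12, -123477), 3), -1) = Pow(Add(-1481724, 3), -1) = Pow(-1481721, -1) = Rational(-1, 1481721)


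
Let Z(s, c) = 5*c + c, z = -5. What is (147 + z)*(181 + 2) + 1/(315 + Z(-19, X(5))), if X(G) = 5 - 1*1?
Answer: 8809255/339 ≈ 25986.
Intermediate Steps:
X(G) = 4 (X(G) = 5 - 1 = 4)
Z(s, c) = 6*c
(147 + z)*(181 + 2) + 1/(315 + Z(-19, X(5))) = (147 - 5)*(181 + 2) + 1/(315 + 6*4) = 142*183 + 1/(315 + 24) = 25986 + 1/339 = 8809255/339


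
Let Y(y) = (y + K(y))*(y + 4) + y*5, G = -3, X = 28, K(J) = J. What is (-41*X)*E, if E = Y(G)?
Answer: 24108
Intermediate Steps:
Y(y) = 5*y + 2*y*(4 + y) (Y(y) = (y + y)*(y + 4) + y*5 = (2*y)*(4 + y) + 5*y = 2*y*(4 + y) + 5*y = 5*y + 2*y*(4 + y))
E = -21 (E = -3*(13 + 2*(-3)) = -3*(13 - 6) = -3*7 = -21)
(-41*X)*E = -41*28*(-21) = -1148*(-21) = 24108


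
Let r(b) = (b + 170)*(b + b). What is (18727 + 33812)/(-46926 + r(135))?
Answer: 17513/11808 ≈ 1.4831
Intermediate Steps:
r(b) = 2*b*(170 + b) (r(b) = (170 + b)*(2*b) = 2*b*(170 + b))
(18727 + 33812)/(-46926 + r(135)) = (18727 + 33812)/(-46926 + 2*135*(170 + 135)) = 52539/(-46926 + 2*135*305) = 52539/(-46926 + 82350) = 52539/35424 = 52539*(1/35424) = 17513/11808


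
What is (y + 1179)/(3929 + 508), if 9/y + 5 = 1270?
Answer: 9748/36685 ≈ 0.26572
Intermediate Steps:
y = 9/1265 (y = 9/(-5 + 1270) = 9/1265 ≈ 0.0071146)
(y + 1179)/(3929 + 508) = (9/1265 + 1179)/(3929 + 508) = (1491444/1265)/4437 = (1491444/1265)*(1/4437) = 9748/36685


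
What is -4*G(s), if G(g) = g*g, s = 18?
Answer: -1296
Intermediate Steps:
G(g) = g**2
-4*G(s) = -4*18**2 = -4*324 = -1296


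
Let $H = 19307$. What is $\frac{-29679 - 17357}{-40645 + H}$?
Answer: $\frac{23518}{10669} \approx 2.2043$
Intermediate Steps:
$\frac{-29679 - 17357}{-40645 + H} = \frac{-29679 - 17357}{-40645 + 19307} = - \frac{47036}{-21338} = \left(-47036\right) \left(- \frac{1}{21338}\right) = \frac{23518}{10669}$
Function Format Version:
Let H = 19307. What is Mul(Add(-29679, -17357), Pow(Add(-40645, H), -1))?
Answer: Rational(23518, 10669) ≈ 2.2043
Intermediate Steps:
Mul(Add(-29679, -17357), Pow(Add(-40645, H), -1)) = Mul(Add(-29679, -17357), Pow(Add(-40645, 19307), -1)) = Mul(-47036, Pow(-21338, -1)) = Mul(-47036, Rational(-1, 21338)) = Rational(23518, 10669)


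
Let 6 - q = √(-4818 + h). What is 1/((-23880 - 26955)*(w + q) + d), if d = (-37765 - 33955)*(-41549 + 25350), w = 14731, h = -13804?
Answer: 82527377/34063464356645435 - 10167*I*√18622/34063464356645435 ≈ 2.4228e-9 - 4.073e-11*I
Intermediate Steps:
q = 6 - I*√18622 (q = 6 - √(-4818 - 13804) = 6 - √(-18622) = 6 - I*√18622 ≈ 6.0 - 136.46*I)
d = 1161792280 (d = -71720*(-16199) = 1161792280)
1/((-23880 - 26955)*(w + q) + d) = 1/((-23880 - 26955)*(14731 + (6 - I*√18622)) + 1161792280) = 1/(-50835*(14737 - I*√18622) + 1161792280) = 1/((-749155395 + 50835*I*√18622) + 1161792280) = 1/(412636885 + 50835*I*√18622)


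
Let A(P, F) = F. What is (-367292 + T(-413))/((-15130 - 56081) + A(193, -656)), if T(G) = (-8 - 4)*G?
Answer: 362336/71867 ≈ 5.0418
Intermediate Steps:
T(G) = -12*G
(-367292 + T(-413))/((-15130 - 56081) + A(193, -656)) = (-367292 - 12*(-413))/((-15130 - 56081) - 656) = (-367292 + 4956)/(-71211 - 656) = -362336/(-71867) = -362336*(-1/71867) = 362336/71867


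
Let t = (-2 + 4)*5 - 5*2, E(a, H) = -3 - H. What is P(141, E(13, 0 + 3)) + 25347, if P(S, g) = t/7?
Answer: 25347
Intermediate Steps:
t = 0 (t = 2*5 - 10 = 10 - 10 = 0)
P(S, g) = 0 (P(S, g) = 0/7 = 0*(⅐) = 0)
P(141, E(13, 0 + 3)) + 25347 = 0 + 25347 = 25347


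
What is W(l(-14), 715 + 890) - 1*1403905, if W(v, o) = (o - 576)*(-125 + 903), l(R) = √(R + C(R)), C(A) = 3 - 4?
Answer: -603343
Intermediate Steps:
C(A) = -1
l(R) = √(-1 + R) (l(R) = √(R - 1) = √(-1 + R))
W(v, o) = -448128 + 778*o (W(v, o) = (-576 + o)*778 = -448128 + 778*o)
W(l(-14), 715 + 890) - 1*1403905 = (-448128 + 778*(715 + 890)) - 1*1403905 = (-448128 + 778*1605) - 1403905 = (-448128 + 1248690) - 1403905 = 800562 - 1403905 = -603343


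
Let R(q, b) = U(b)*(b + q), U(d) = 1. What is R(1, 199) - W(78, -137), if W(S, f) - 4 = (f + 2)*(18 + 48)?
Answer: 9106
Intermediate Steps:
W(S, f) = 136 + 66*f (W(S, f) = 4 + (f + 2)*(18 + 48) = 4 + (2 + f)*66 = 4 + (132 + 66*f) = 136 + 66*f)
R(q, b) = b + q (R(q, b) = 1*(b + q) = b + q)
R(1, 199) - W(78, -137) = (199 + 1) - (136 + 66*(-137)) = 200 - (136 - 9042) = 200 - 1*(-8906) = 200 + 8906 = 9106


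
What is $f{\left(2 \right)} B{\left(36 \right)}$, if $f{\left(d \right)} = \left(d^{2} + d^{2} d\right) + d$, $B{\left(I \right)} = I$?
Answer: $504$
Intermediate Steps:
$f{\left(d \right)} = d + d^{2} + d^{3}$ ($f{\left(d \right)} = \left(d^{2} + d^{3}\right) + d = d + d^{2} + d^{3}$)
$f{\left(2 \right)} B{\left(36 \right)} = 2 \left(1 + 2 + 2^{2}\right) 36 = 2 \left(1 + 2 + 4\right) 36 = 2 \cdot 7 \cdot 36 = 14 \cdot 36 = 504$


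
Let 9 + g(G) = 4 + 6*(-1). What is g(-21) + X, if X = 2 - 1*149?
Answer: -158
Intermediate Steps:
g(G) = -11 (g(G) = -9 + (4 + 6*(-1)) = -9 + (4 - 6) = -9 - 2 = -11)
X = -147 (X = 2 - 149 = -147)
g(-21) + X = -11 - 147 = -158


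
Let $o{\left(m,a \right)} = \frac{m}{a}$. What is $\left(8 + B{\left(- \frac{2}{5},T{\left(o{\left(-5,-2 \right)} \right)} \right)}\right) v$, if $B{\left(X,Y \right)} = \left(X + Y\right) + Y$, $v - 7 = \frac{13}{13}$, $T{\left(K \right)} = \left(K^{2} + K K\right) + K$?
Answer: $\frac{1504}{5} \approx 300.8$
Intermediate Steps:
$T{\left(K \right)} = K + 2 K^{2}$ ($T{\left(K \right)} = \left(K^{2} + K^{2}\right) + K = 2 K^{2} + K = K + 2 K^{2}$)
$v = 8$ ($v = 7 + \frac{13}{13} = 7 + 13 \cdot \frac{1}{13} = 7 + 1 = 8$)
$B{\left(X,Y \right)} = X + 2 Y$
$\left(8 + B{\left(- \frac{2}{5},T{\left(o{\left(-5,-2 \right)} \right)} \right)}\right) v = \left(8 - \left(\frac{2}{5} - 2 \left(- \frac{5}{-2}\right) \left(1 + 2 \left(- \frac{5}{-2}\right)\right)\right)\right) 8 = \left(8 + \left(\left(-2\right) \frac{1}{5} + 2 \left(-5\right) \left(- \frac{1}{2}\right) \left(1 + 2 \left(\left(-5\right) \left(- \frac{1}{2}\right)\right)\right)\right)\right) 8 = \left(8 - \left(\frac{2}{5} - 2 \frac{5 \left(1 + 2 \cdot \frac{5}{2}\right)}{2}\right)\right) 8 = \left(8 - \left(\frac{2}{5} - 2 \frac{5 \left(1 + 5\right)}{2}\right)\right) 8 = \left(8 - \left(\frac{2}{5} - 2 \cdot \frac{5}{2} \cdot 6\right)\right) 8 = \left(8 + \left(- \frac{2}{5} + 2 \cdot 15\right)\right) 8 = \left(8 + \left(- \frac{2}{5} + 30\right)\right) 8 = \left(8 + \frac{148}{5}\right) 8 = \frac{188}{5} \cdot 8 = \frac{1504}{5}$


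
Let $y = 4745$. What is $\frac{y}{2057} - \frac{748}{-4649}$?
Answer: $\frac{23598141}{9562993} \approx 2.4677$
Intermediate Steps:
$\frac{y}{2057} - \frac{748}{-4649} = \frac{4745}{2057} - \frac{748}{-4649} = 4745 \cdot \frac{1}{2057} - - \frac{748}{4649} = \frac{4745}{2057} + \frac{748}{4649} = \frac{23598141}{9562993}$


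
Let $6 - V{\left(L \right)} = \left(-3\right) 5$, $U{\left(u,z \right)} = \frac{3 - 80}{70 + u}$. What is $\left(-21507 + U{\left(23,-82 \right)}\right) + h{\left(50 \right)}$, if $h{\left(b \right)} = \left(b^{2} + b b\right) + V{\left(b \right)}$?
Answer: $- \frac{1533275}{93} \approx -16487.0$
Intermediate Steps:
$U{\left(u,z \right)} = - \frac{77}{70 + u}$
$V{\left(L \right)} = 21$ ($V{\left(L \right)} = 6 - \left(-3\right) 5 = 6 - -15 = 6 + 15 = 21$)
$h{\left(b \right)} = 21 + 2 b^{2}$ ($h{\left(b \right)} = \left(b^{2} + b b\right) + 21 = \left(b^{2} + b^{2}\right) + 21 = 2 b^{2} + 21 = 21 + 2 b^{2}$)
$\left(-21507 + U{\left(23,-82 \right)}\right) + h{\left(50 \right)} = \left(-21507 - \frac{77}{70 + 23}\right) + \left(21 + 2 \cdot 50^{2}\right) = \left(-21507 - \frac{77}{93}\right) + \left(21 + 2 \cdot 2500\right) = \left(-21507 - \frac{77}{93}\right) + \left(21 + 5000\right) = \left(-21507 - \frac{77}{93}\right) + 5021 = - \frac{2000228}{93} + 5021 = - \frac{1533275}{93}$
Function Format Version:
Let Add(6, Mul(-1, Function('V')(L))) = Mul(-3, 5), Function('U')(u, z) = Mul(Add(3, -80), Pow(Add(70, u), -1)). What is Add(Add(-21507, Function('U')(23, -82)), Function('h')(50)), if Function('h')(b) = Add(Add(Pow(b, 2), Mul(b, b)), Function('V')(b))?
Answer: Rational(-1533275, 93) ≈ -16487.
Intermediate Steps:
Function('U')(u, z) = Mul(-77, Pow(Add(70, u), -1))
Function('V')(L) = 21 (Function('V')(L) = Add(6, Mul(-1, Mul(-3, 5))) = Add(6, Mul(-1, -15)) = Add(6, 15) = 21)
Function('h')(b) = Add(21, Mul(2, Pow(b, 2))) (Function('h')(b) = Add(Add(Pow(b, 2), Mul(b, b)), 21) = Add(Add(Pow(b, 2), Pow(b, 2)), 21) = Add(Mul(2, Pow(b, 2)), 21) = Add(21, Mul(2, Pow(b, 2))))
Add(Add(-21507, Function('U')(23, -82)), Function('h')(50)) = Add(Add(-21507, Mul(-77, Pow(Add(70, 23), -1))), Add(21, Mul(2, Pow(50, 2)))) = Add(Add(-21507, Mul(-77, Pow(93, -1))), Add(21, Mul(2, 2500))) = Add(Add(-21507, Mul(-77, Rational(1, 93))), Add(21, 5000)) = Add(Add(-21507, Rational(-77, 93)), 5021) = Add(Rational(-2000228, 93), 5021) = Rational(-1533275, 93)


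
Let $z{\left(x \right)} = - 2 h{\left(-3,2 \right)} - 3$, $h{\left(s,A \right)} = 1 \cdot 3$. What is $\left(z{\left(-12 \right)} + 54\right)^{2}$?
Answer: $2025$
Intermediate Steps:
$h{\left(s,A \right)} = 3$
$z{\left(x \right)} = -9$ ($z{\left(x \right)} = \left(-2\right) 3 - 3 = -6 - 3 = -9$)
$\left(z{\left(-12 \right)} + 54\right)^{2} = \left(-9 + 54\right)^{2} = 45^{2} = 2025$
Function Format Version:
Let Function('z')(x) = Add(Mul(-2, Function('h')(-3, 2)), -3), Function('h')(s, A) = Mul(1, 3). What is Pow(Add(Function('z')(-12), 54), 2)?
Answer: 2025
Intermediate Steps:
Function('h')(s, A) = 3
Function('z')(x) = -9 (Function('z')(x) = Add(Mul(-2, 3), -3) = Add(-6, -3) = -9)
Pow(Add(Function('z')(-12), 54), 2) = Pow(Add(-9, 54), 2) = Pow(45, 2) = 2025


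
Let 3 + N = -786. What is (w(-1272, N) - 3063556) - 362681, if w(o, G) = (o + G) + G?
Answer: -3429087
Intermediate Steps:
N = -789 (N = -3 - 786 = -789)
w(o, G) = o + 2*G (w(o, G) = (G + o) + G = o + 2*G)
(w(-1272, N) - 3063556) - 362681 = ((-1272 + 2*(-789)) - 3063556) - 362681 = ((-1272 - 1578) - 3063556) - 362681 = (-2850 - 3063556) - 362681 = -3066406 - 362681 = -3429087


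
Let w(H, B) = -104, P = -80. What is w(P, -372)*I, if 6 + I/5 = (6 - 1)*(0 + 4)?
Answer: -7280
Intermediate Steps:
I = 70 (I = -30 + 5*((6 - 1)*(0 + 4)) = -30 + 5*(5*4) = -30 + 5*20 = -30 + 100 = 70)
w(P, -372)*I = -104*70 = -7280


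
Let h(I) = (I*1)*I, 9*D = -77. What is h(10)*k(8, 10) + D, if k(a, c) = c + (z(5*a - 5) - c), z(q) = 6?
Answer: 5323/9 ≈ 591.44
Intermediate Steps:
D = -77/9 (D = (⅑)*(-77) = -77/9 ≈ -8.5556)
h(I) = I² (h(I) = I*I = I²)
k(a, c) = 6 (k(a, c) = c + (6 - c) = 6)
h(10)*k(8, 10) + D = 10²*6 - 77/9 = 100*6 - 77/9 = 600 - 77/9 = 5323/9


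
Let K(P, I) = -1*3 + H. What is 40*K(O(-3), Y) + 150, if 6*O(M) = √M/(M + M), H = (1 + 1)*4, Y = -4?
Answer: 350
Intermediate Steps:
H = 8 (H = 2*4 = 8)
O(M) = 1/(12*√M) (O(M) = (√M/(M + M))/6 = (√M/((2*M)))/6 = ((1/(2*M))*√M)/6 = (1/(2*√M))/6 = 1/(12*√M))
K(P, I) = 5 (K(P, I) = -1*3 + 8 = -3 + 8 = 5)
40*K(O(-3), Y) + 150 = 40*5 + 150 = 200 + 150 = 350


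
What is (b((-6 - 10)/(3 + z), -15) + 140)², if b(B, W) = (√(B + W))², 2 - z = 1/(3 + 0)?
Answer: 724201/49 ≈ 14780.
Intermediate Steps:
z = 5/3 (z = 2 - 1/(3 + 0) = 2 - 1/3 = 2 - 1*⅓ = 2 - ⅓ = 5/3 ≈ 1.6667)
b(B, W) = B + W
(b((-6 - 10)/(3 + z), -15) + 140)² = (((-6 - 10)/(3 + 5/3) - 15) + 140)² = ((-16/14/3 - 15) + 140)² = ((-16*3/14 - 15) + 140)² = ((-24/7 - 15) + 140)² = (-129/7 + 140)² = (851/7)² = 724201/49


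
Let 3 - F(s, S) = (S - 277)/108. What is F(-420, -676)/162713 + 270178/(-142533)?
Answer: -175839150373/92767888116 ≈ -1.8955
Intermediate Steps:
F(s, S) = 601/108 - S/108 (F(s, S) = 3 - (S - 277)/108 = 3 - (-277 + S)/108 = 3 - (-277/108 + S/108) = 3 + (277/108 - S/108) = 601/108 - S/108)
F(-420, -676)/162713 + 270178/(-142533) = (601/108 - 1/108*(-676))/162713 + 270178/(-142533) = (601/108 + 169/27)*(1/162713) + 270178*(-1/142533) = (1277/108)*(1/162713) - 270178/142533 = 1277/17573004 - 270178/142533 = -175839150373/92767888116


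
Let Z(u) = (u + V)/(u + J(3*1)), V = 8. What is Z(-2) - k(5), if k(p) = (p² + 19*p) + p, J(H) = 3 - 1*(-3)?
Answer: -247/2 ≈ -123.50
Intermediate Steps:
J(H) = 6 (J(H) = 3 + 3 = 6)
k(p) = p² + 20*p
Z(u) = (8 + u)/(6 + u) (Z(u) = (u + 8)/(u + 6) = (8 + u)/(6 + u))
Z(-2) - k(5) = (8 - 2)/(6 - 2) - 5*(20 + 5) = 6/4 - 5*25 = (¼)*6 - 1*125 = 3/2 - 125 = -247/2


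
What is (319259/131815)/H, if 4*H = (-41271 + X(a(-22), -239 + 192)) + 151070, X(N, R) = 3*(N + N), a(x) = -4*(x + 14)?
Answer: 1277036/14498463665 ≈ 8.8081e-5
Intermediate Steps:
a(x) = -56 - 4*x (a(x) = -4*(14 + x) = -56 - 4*x)
X(N, R) = 6*N (X(N, R) = 3*(2*N) = 6*N)
H = 109991/4 (H = ((-41271 + 6*(-56 - 4*(-22))) + 151070)/4 = ((-41271 + 6*(-56 + 88)) + 151070)/4 = ((-41271 + 6*32) + 151070)/4 = ((-41271 + 192) + 151070)/4 = (-41079 + 151070)/4 = (¼)*109991 = 109991/4 ≈ 27498.)
(319259/131815)/H = (319259/131815)/(109991/4) = (319259*(1/131815))*(4/109991) = (319259/131815)*(4/109991) = 1277036/14498463665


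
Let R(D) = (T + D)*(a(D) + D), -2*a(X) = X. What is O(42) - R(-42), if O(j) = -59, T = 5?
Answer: -836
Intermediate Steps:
a(X) = -X/2
R(D) = D*(5 + D)/2 (R(D) = (5 + D)*(-D/2 + D) = (5 + D)*(D/2) = D*(5 + D)/2)
O(42) - R(-42) = -59 - (-42)*(5 - 42)/2 = -59 - (-42)*(-37)/2 = -59 - 1*777 = -59 - 777 = -836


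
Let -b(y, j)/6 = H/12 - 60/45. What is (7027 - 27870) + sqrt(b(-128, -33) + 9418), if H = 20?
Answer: -20843 + 2*sqrt(2354) ≈ -20746.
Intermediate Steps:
b(y, j) = -2 (b(y, j) = -6*(20/12 - 60/45) = -6*(20*(1/12) - 60*1/45) = -6*(5/3 - 4/3) = -6*1/3 = -2)
(7027 - 27870) + sqrt(b(-128, -33) + 9418) = (7027 - 27870) + sqrt(-2 + 9418) = -20843 + sqrt(9416) = -20843 + 2*sqrt(2354)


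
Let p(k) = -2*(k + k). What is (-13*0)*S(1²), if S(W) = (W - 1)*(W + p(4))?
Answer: 0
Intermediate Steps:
p(k) = -4*k
S(W) = (-1 + W)*(-16 + W) (S(W) = (W - 1)*(W - 4*4) = (-1 + W)*(W - 16) = (-1 + W)*(-16 + W))
(-13*0)*S(1²) = (-13*0)*(16 + (1²)² - 17*1²) = 0*(16 + 1² - 17*1) = 0*(16 + 1 - 17) = 0*0 = 0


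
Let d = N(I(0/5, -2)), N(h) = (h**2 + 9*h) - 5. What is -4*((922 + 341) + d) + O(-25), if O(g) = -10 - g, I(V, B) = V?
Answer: -5017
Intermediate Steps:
N(h) = -5 + h**2 + 9*h
d = -5 (d = -5 + (0/5)**2 + 9*(0/5) = -5 + (0*(1/5))**2 + 9*(0*(1/5)) = -5 + 0**2 + 9*0 = -5 + 0 + 0 = -5)
-4*((922 + 341) + d) + O(-25) = -4*((922 + 341) - 5) + (-10 - 1*(-25)) = -4*(1263 - 5) + (-10 + 25) = -4*1258 + 15 = -5032 + 15 = -5017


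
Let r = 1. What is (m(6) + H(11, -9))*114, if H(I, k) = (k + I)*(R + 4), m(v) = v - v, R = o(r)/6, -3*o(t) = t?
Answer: 2698/3 ≈ 899.33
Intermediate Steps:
o(t) = -t/3
R = -1/18 (R = -1/3*1/6 = -1/18 ≈ -0.055556)
m(v) = 0
H(I, k) = 71*I/18 + 71*k/18 (H(I, k) = (k + I)*(-1/18 + 4) = (I + k)*(71/18) = 71*I/18 + 71*k/18)
(m(6) + H(11, -9))*114 = (0 + ((71/18)*11 + (71/18)*(-9)))*114 = (0 + (781/18 - 71/2))*114 = (0 + 71/9)*114 = (71/9)*114 = 2698/3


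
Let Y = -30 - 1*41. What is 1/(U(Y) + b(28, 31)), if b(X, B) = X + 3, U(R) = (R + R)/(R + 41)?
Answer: 15/536 ≈ 0.027985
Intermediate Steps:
Y = -71 (Y = -30 - 41 = -71)
U(R) = 2*R/(41 + R) (U(R) = (2*R)/(41 + R) = 2*R/(41 + R))
b(X, B) = 3 + X
1/(U(Y) + b(28, 31)) = 1/(2*(-71)/(41 - 71) + (3 + 28)) = 1/(2*(-71)/(-30) + 31) = 1/(2*(-71)*(-1/30) + 31) = 1/(71/15 + 31) = 1/(536/15) = 15/536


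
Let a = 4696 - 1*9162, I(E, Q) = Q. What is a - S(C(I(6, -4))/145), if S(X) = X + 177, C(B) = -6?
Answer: -673229/145 ≈ -4643.0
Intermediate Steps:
S(X) = 177 + X
a = -4466 (a = 4696 - 9162 = -4466)
a - S(C(I(6, -4))/145) = -4466 - (177 - 6/145) = -4466 - 1*25659/145 = -4466 - 25659/145 = -673229/145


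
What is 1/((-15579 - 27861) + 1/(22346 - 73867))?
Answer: -51521/2238072241 ≈ -2.3020e-5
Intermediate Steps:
1/((-15579 - 27861) + 1/(22346 - 73867)) = 1/(-43440 + 1/(-51521)) = 1/(-43440 - 1/51521) = 1/(-2238072241/51521) = -51521/2238072241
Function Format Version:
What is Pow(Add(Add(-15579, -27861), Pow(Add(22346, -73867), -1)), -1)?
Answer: Rational(-51521, 2238072241) ≈ -2.3020e-5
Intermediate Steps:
Pow(Add(Add(-15579, -27861), Pow(Add(22346, -73867), -1)), -1) = Pow(Add(-43440, Pow(-51521, -1)), -1) = Pow(Add(-43440, Rational(-1, 51521)), -1) = Pow(Rational(-2238072241, 51521), -1) = Rational(-51521, 2238072241)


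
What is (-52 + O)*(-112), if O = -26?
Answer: 8736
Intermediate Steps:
(-52 + O)*(-112) = (-52 - 26)*(-112) = -78*(-112) = 8736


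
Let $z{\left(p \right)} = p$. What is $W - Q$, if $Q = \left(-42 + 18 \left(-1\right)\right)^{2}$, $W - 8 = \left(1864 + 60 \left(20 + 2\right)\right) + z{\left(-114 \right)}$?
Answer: $-522$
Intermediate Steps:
$W = 3078$ ($W = 8 + \left(\left(1864 + 60 \left(20 + 2\right)\right) - 114\right) = 8 + \left(\left(1864 + 60 \cdot 22\right) - 114\right) = 8 + \left(\left(1864 + 1320\right) - 114\right) = 8 + \left(3184 - 114\right) = 8 + 3070 = 3078$)
$Q = 3600$ ($Q = \left(-42 - 18\right)^{2} = \left(-60\right)^{2} = 3600$)
$W - Q = 3078 - 3600 = -522$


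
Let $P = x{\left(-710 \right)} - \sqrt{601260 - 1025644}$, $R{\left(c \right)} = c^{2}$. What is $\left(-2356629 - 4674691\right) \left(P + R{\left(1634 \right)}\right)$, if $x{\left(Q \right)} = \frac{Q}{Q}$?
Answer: $-18773322053240 + 56250560 i \sqrt{6631} \approx -1.8773 \cdot 10^{13} + 4.5805 \cdot 10^{9} i$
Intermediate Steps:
$x{\left(Q \right)} = 1$
$P = 1 - 8 i \sqrt{6631}$ ($P = 1 - \sqrt{601260 - 1025644} = 1 - \sqrt{-424384} = 1 - 8 i \sqrt{6631} \approx 1.0 - 651.45 i$)
$\left(-2356629 - 4674691\right) \left(P + R{\left(1634 \right)}\right) = \left(-2356629 - 4674691\right) \left(\left(1 - 8 i \sqrt{6631}\right) + 1634^{2}\right) = - 7031320 \left(\left(1 - 8 i \sqrt{6631}\right) + 2669956\right) = - 7031320 \left(2669957 - 8 i \sqrt{6631}\right) = -18773322053240 + 56250560 i \sqrt{6631}$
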